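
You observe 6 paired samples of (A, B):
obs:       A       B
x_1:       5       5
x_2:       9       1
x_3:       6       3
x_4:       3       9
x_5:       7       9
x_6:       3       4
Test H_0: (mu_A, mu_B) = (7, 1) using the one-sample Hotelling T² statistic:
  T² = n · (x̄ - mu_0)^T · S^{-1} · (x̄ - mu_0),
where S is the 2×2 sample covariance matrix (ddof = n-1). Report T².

Step 1 — sample mean vector:
  mean(A) = (5 + 9 + 6 + 3 + 7 + 3) / 6 = 33/6 = 5.5
  mean(B) = (5 + 1 + 3 + 9 + 9 + 4) / 6 = 31/6 = 5.1667
  x̄ = (5.5, 5.1667),  deviation x̄ - mu_0 = (5.5, 5.1667) - (7, 1) = (-1.5, 4.1667).

Step 2 — sample covariance matrix, S[i,j] = (1/(n-1)) · Σ_k (x_{k,i} - mean_i) · (x_{k,j} - mean_j), divisor n-1 = 5:
  S[A,A] = ((-0.5)·(-0.5) + (3.5)·(3.5) + (0.5)·(0.5) + (-2.5)·(-2.5) + (1.5)·(1.5) + (-2.5)·(-2.5)) / 5 = 27.5/5 = 5.5
  S[A,B] = ((-0.5)·(-0.1667) + (3.5)·(-4.1667) + (0.5)·(-2.1667) + (-2.5)·(3.8333) + (1.5)·(3.8333) + (-2.5)·(-1.1667)) / 5 = -16.5/5 = -3.3
  S[B,B] = ((-0.1667)·(-0.1667) + (-4.1667)·(-4.1667) + (-2.1667)·(-2.1667) + (3.8333)·(3.8333) + (3.8333)·(3.8333) + (-1.1667)·(-1.1667)) / 5 = 52.8333/5 = 10.5667
  S = [[5.5, -3.3],
 [-3.3, 10.5667]].

Step 3 — invert S. det(S) = 5.5·10.5667 - (-3.3)² = 47.2267.
  S^{-1} = (1/det) · [[d, -b], [-b, a]] = [[0.2237, 0.0699],
 [0.0699, 0.1165]].

Step 4 — quadratic form (x̄ - mu_0)^T · S^{-1} · (x̄ - mu_0):
  S^{-1} · (x̄ - mu_0) = (-0.0445, 0.3804),
  (x̄ - mu_0)^T · [...] = (-1.5)·(-0.0445) + (4.1667)·(0.3804) = 1.6518.

Step 5 — scale by n: T² = 6 · 1.6518 = 9.9111.

T² ≈ 9.9111


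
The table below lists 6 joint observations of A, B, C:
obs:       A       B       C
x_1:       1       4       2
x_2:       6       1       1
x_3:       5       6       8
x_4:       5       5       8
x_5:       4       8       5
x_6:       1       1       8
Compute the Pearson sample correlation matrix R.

Step 1 — column means:
  mean(A) = (1 + 6 + 5 + 5 + 4 + 1) / 6 = 22/6 = 3.6667
  mean(B) = (4 + 1 + 6 + 5 + 8 + 1) / 6 = 25/6 = 4.1667
  mean(C) = (2 + 1 + 8 + 8 + 5 + 8) / 6 = 32/6 = 5.3333

Step 2 — sample variances and covariances s[i,j] = (1/(n-1)) · Σ_k (x_{k,i} - mean_i) · (x_{k,j} - mean_j), with n-1 = 5:
  s[A,A] = ((-2.6667)·(-2.6667) + (2.3333)·(2.3333) + (1.3333)·(1.3333) + (1.3333)·(1.3333) + (0.3333)·(0.3333) + (-2.6667)·(-2.6667)) / 5 = 23.3333/5 = 4.6667
  s[A,B] = ((-2.6667)·(-0.1667) + (2.3333)·(-3.1667) + (1.3333)·(1.8333) + (1.3333)·(0.8333) + (0.3333)·(3.8333) + (-2.6667)·(-3.1667)) / 5 = 6.3333/5 = 1.2667
  s[A,C] = ((-2.6667)·(-3.3333) + (2.3333)·(-4.3333) + (1.3333)·(2.6667) + (1.3333)·(2.6667) + (0.3333)·(-0.3333) + (-2.6667)·(2.6667)) / 5 = -1.3333/5 = -0.2667
  s[B,B] = ((-0.1667)·(-0.1667) + (-3.1667)·(-3.1667) + (1.8333)·(1.8333) + (0.8333)·(0.8333) + (3.8333)·(3.8333) + (-3.1667)·(-3.1667)) / 5 = 38.8333/5 = 7.7667
  s[B,C] = ((-0.1667)·(-3.3333) + (-3.1667)·(-4.3333) + (1.8333)·(2.6667) + (0.8333)·(2.6667) + (3.8333)·(-0.3333) + (-3.1667)·(2.6667)) / 5 = 11.6667/5 = 2.3333
  s[C,C] = ((-3.3333)·(-3.3333) + (-4.3333)·(-4.3333) + (2.6667)·(2.6667) + (2.6667)·(2.6667) + (-0.3333)·(-0.3333) + (2.6667)·(2.6667)) / 5 = 51.3333/5 = 10.2667
  Sample standard deviations s_i = √(s[i,i]):
  s(A) = √(4.6667) = 2.1602
  s(B) = √(7.7667) = 2.7869
  s(C) = √(10.2667) = 3.2042

Step 3 — r_{ij} = s_{ij} / (s_i · s_j):
  r[A,A] = 1 (diagonal).
  r[A,B] = 1.2667 / (2.1602 · 2.7869) = 1.2667 / 6.0203 = 0.2104
  r[A,C] = -0.2667 / (2.1602 · 3.2042) = -0.2667 / 6.9218 = -0.0385
  r[B,B] = 1 (diagonal).
  r[B,C] = 2.3333 / (2.7869 · 3.2042) = 2.3333 / 8.9296 = 0.2613
  r[C,C] = 1 (diagonal).

R is symmetric with unit diagonal. Assembling:

R = [[1, 0.2104, -0.0385],
 [0.2104, 1, 0.2613],
 [-0.0385, 0.2613, 1]]


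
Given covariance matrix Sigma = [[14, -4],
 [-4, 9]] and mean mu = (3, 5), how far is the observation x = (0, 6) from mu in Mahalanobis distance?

Step 1 — centre the observation: (x - mu) = (-3, 1).

Step 2 — invert Sigma. det(Sigma) = 14·9 - (-4)² = 110.
  Sigma^{-1} = (1/det) · [[d, -b], [-b, a]] = [[0.0818, 0.0364],
 [0.0364, 0.1273]].

Step 3 — form the quadratic (x - mu)^T · Sigma^{-1} · (x - mu):
  Sigma^{-1} · (x - mu) = (-0.2091, 0.0182).
  (x - mu)^T · [Sigma^{-1} · (x - mu)] = (-3)·(-0.2091) + (1)·(0.0182) = 0.6455.

Step 4 — take square root: d = √(0.6455) ≈ 0.8034.

d(x, mu) = √(0.6455) ≈ 0.8034


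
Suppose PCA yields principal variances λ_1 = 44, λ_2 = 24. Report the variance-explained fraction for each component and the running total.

Step 1 — total variance = trace(Sigma) = Σ λ_i = 44 + 24 = 68.

Step 2 — fraction explained by component i = λ_i / Σ λ:
  PC1: 44/68 = 0.6471
  PC2: 24/68 = 0.3529

Step 3 — cumulative fraction after k components = (λ_1 + ... + λ_k) / Σ λ:
  k = 1: 44/68 = 0.6471
  k = 2: (44 + 24)/68 = 68/68 = 1

Summary (fraction, with percent):

explained: PC1 0.6471 (64.71%), PC2 0.3529 (35.29%);  cumulative: 0.6471, 1


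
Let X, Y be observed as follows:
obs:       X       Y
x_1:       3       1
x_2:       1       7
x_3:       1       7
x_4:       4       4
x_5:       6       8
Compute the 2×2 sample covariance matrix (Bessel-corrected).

Step 1 — column means:
  mean(X) = (3 + 1 + 1 + 4 + 6) / 5 = 15/5 = 3
  mean(Y) = (1 + 7 + 7 + 4 + 8) / 5 = 27/5 = 5.4

Step 2 — sample covariance S[i,j] = (1/(n-1)) · Σ_k (x_{k,i} - mean_i) · (x_{k,j} - mean_j), with n-1 = 4.
  S[X,X] = ((0)·(0) + (-2)·(-2) + (-2)·(-2) + (1)·(1) + (3)·(3)) / 4 = 18/4 = 4.5
  S[X,Y] = ((0)·(-4.4) + (-2)·(1.6) + (-2)·(1.6) + (1)·(-1.4) + (3)·(2.6)) / 4 = 0/4 = 0
  S[Y,Y] = ((-4.4)·(-4.4) + (1.6)·(1.6) + (1.6)·(1.6) + (-1.4)·(-1.4) + (2.6)·(2.6)) / 4 = 33.2/4 = 8.3

S is symmetric (S[j,i] = S[i,j]). Assembling:

S = [[4.5, 0],
 [0, 8.3]]


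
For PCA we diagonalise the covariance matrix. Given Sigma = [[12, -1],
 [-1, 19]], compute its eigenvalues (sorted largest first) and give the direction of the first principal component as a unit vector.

Step 1 — characteristic polynomial of 2×2 Sigma:
  det(Sigma - λI) = λ² - trace · λ + det = 0.
  trace = 12 + 19 = 31, det = 12·19 - (-1)² = 227.
Step 2 — discriminant:
  Δ = trace² - 4·det = 961 - 908 = 53.
Step 3 — eigenvalues:
  λ = (trace ± √Δ)/2 = (31 ± 7.2801)/2,
  λ_1 = 19.1401,  λ_2 = 11.8599.

Step 4 — unit eigenvector for λ_1: solve (Sigma - λ_1 I)v = 0. First row:
  (12 - 19.1401)·v_x + (-1)·v_y = 0, i.e. (-7.1401)·v_x + (-1)·v_y = 0,
  so v ∝ (b, λ_1 - a) = (-1, 7.1401); multiply by -1 so the first entry is positive: u = (1, -7.1401).
  ||u|| = √((1)² + (-7.1401)²) = √(51.9804) ≈ 7.2097,
  v_1 = u/||u|| ≈ (0.1387, -0.9903) (||v_1|| = 1).

λ_1 = 19.1401,  λ_2 = 11.8599;  v_1 ≈ (0.1387, -0.9903)


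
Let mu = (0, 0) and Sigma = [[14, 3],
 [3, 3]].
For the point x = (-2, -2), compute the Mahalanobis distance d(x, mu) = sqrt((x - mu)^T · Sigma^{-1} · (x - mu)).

Step 1 — centre the observation: (x - mu) = (-2, -2).

Step 2 — invert Sigma. det(Sigma) = 14·3 - (3)² = 33.
  Sigma^{-1} = (1/det) · [[d, -b], [-b, a]] = [[0.0909, -0.0909],
 [-0.0909, 0.4242]].

Step 3 — form the quadratic (x - mu)^T · Sigma^{-1} · (x - mu):
  Sigma^{-1} · (x - mu) = (0, -0.6667).
  (x - mu)^T · [Sigma^{-1} · (x - mu)] = (-2)·(0) + (-2)·(-0.6667) = 1.3333.

Step 4 — take square root: d = √(1.3333) ≈ 1.1547.

d(x, mu) = √(1.3333) ≈ 1.1547


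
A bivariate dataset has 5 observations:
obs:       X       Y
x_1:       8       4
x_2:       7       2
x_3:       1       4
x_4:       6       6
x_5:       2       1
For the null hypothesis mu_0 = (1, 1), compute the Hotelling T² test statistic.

Step 1 — sample mean vector:
  mean(X) = (8 + 7 + 1 + 6 + 2) / 5 = 24/5 = 4.8
  mean(Y) = (4 + 2 + 4 + 6 + 1) / 5 = 17/5 = 3.4
  x̄ = (4.8, 3.4),  deviation x̄ - mu_0 = (4.8, 3.4) - (1, 1) = (3.8, 2.4).

Step 2 — sample covariance matrix, S[i,j] = (1/(n-1)) · Σ_k (x_{k,i} - mean_i) · (x_{k,j} - mean_j), divisor n-1 = 4:
  S[X,X] = ((3.2)·(3.2) + (2.2)·(2.2) + (-3.8)·(-3.8) + (1.2)·(1.2) + (-2.8)·(-2.8)) / 4 = 38.8/4 = 9.7
  S[X,Y] = ((3.2)·(0.6) + (2.2)·(-1.4) + (-3.8)·(0.6) + (1.2)·(2.6) + (-2.8)·(-2.4)) / 4 = 6.4/4 = 1.6
  S[Y,Y] = ((0.6)·(0.6) + (-1.4)·(-1.4) + (0.6)·(0.6) + (2.6)·(2.6) + (-2.4)·(-2.4)) / 4 = 15.2/4 = 3.8
  S = [[9.7, 1.6],
 [1.6, 3.8]].

Step 3 — invert S. det(S) = 9.7·3.8 - (1.6)² = 34.3.
  S^{-1} = (1/det) · [[d, -b], [-b, a]] = [[0.1108, -0.0466],
 [-0.0466, 0.2828]].

Step 4 — quadratic form (x̄ - mu_0)^T · S^{-1} · (x̄ - mu_0):
  S^{-1} · (x̄ - mu_0) = (0.309, 0.5015),
  (x̄ - mu_0)^T · [...] = (3.8)·(0.309) + (2.4)·(0.5015) = 2.3778.

Step 5 — scale by n: T² = 5 · 2.3778 = 11.8892.

T² ≈ 11.8892


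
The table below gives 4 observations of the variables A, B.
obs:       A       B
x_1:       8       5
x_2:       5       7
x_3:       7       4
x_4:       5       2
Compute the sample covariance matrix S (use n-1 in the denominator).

Step 1 — column means:
  mean(A) = (8 + 5 + 7 + 5) / 4 = 25/4 = 6.25
  mean(B) = (5 + 7 + 4 + 2) / 4 = 18/4 = 4.5

Step 2 — sample covariance S[i,j] = (1/(n-1)) · Σ_k (x_{k,i} - mean_i) · (x_{k,j} - mean_j), with n-1 = 3.
  S[A,A] = ((1.75)·(1.75) + (-1.25)·(-1.25) + (0.75)·(0.75) + (-1.25)·(-1.25)) / 3 = 6.75/3 = 2.25
  S[A,B] = ((1.75)·(0.5) + (-1.25)·(2.5) + (0.75)·(-0.5) + (-1.25)·(-2.5)) / 3 = 0.5/3 = 0.1667
  S[B,B] = ((0.5)·(0.5) + (2.5)·(2.5) + (-0.5)·(-0.5) + (-2.5)·(-2.5)) / 3 = 13/3 = 4.3333

S is symmetric (S[j,i] = S[i,j]). Assembling:

S = [[2.25, 0.1667],
 [0.1667, 4.3333]]


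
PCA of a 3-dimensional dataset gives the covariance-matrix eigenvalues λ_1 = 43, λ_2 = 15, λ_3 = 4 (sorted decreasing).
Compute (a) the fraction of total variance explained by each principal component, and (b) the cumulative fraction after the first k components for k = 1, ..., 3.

Step 1 — total variance = trace(Sigma) = Σ λ_i = 43 + 15 + 4 = 62.

Step 2 — fraction explained by component i = λ_i / Σ λ:
  PC1: 43/62 = 0.6935
  PC2: 15/62 = 0.2419
  PC3: 4/62 = 0.0645

Step 3 — cumulative fraction after k components = (λ_1 + ... + λ_k) / Σ λ:
  k = 1: 43/62 = 0.6935
  k = 2: (43 + 15)/62 = 58/62 = 0.9355
  k = 3: (43 + 15 + 4)/62 = 62/62 = 1

Summary (fraction, with percent):

explained: PC1 0.6935 (69.35%), PC2 0.2419 (24.19%), PC3 0.0645 (6.45%);  cumulative: 0.6935, 0.9355, 1


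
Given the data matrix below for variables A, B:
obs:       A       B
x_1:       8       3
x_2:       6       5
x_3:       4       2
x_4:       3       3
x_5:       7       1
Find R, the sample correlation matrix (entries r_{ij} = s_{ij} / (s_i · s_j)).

Step 1 — column means:
  mean(A) = (8 + 6 + 4 + 3 + 7) / 5 = 28/5 = 5.6
  mean(B) = (3 + 5 + 2 + 3 + 1) / 5 = 14/5 = 2.8

Step 2 — sample variances and covariances s[i,j] = (1/(n-1)) · Σ_k (x_{k,i} - mean_i) · (x_{k,j} - mean_j), with n-1 = 4:
  s[A,A] = ((2.4)·(2.4) + (0.4)·(0.4) + (-1.6)·(-1.6) + (-2.6)·(-2.6) + (1.4)·(1.4)) / 4 = 17.2/4 = 4.3
  s[A,B] = ((2.4)·(0.2) + (0.4)·(2.2) + (-1.6)·(-0.8) + (-2.6)·(0.2) + (1.4)·(-1.8)) / 4 = -0.4/4 = -0.1
  s[B,B] = ((0.2)·(0.2) + (2.2)·(2.2) + (-0.8)·(-0.8) + (0.2)·(0.2) + (-1.8)·(-1.8)) / 4 = 8.8/4 = 2.2
  Sample standard deviations s_i = √(s[i,i]):
  s(A) = √(4.3) = 2.0736
  s(B) = √(2.2) = 1.4832

Step 3 — r_{ij} = s_{ij} / (s_i · s_j):
  r[A,A] = 1 (diagonal).
  r[A,B] = -0.1 / (2.0736 · 1.4832) = -0.1 / 3.0757 = -0.0325
  r[B,B] = 1 (diagonal).

R is symmetric with unit diagonal. Assembling:

R = [[1, -0.0325],
 [-0.0325, 1]]


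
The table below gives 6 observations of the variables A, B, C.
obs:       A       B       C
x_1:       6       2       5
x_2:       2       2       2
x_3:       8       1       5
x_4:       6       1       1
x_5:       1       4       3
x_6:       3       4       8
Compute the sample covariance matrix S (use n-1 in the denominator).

Step 1 — column means:
  mean(A) = (6 + 2 + 8 + 6 + 1 + 3) / 6 = 26/6 = 4.3333
  mean(B) = (2 + 2 + 1 + 1 + 4 + 4) / 6 = 14/6 = 2.3333
  mean(C) = (5 + 2 + 5 + 1 + 3 + 8) / 6 = 24/6 = 4

Step 2 — sample covariance S[i,j] = (1/(n-1)) · Σ_k (x_{k,i} - mean_i) · (x_{k,j} - mean_j), with n-1 = 5.
  S[A,A] = ((1.6667)·(1.6667) + (-2.3333)·(-2.3333) + (3.6667)·(3.6667) + (1.6667)·(1.6667) + (-3.3333)·(-3.3333) + (-1.3333)·(-1.3333)) / 5 = 37.3333/5 = 7.4667
  S[A,B] = ((1.6667)·(-0.3333) + (-2.3333)·(-0.3333) + (3.6667)·(-1.3333) + (1.6667)·(-1.3333) + (-3.3333)·(1.6667) + (-1.3333)·(1.6667)) / 5 = -14.6667/5 = -2.9333
  S[A,C] = ((1.6667)·(1) + (-2.3333)·(-2) + (3.6667)·(1) + (1.6667)·(-3) + (-3.3333)·(-1) + (-1.3333)·(4)) / 5 = 3/5 = 0.6
  S[B,B] = ((-0.3333)·(-0.3333) + (-0.3333)·(-0.3333) + (-1.3333)·(-1.3333) + (-1.3333)·(-1.3333) + (1.6667)·(1.6667) + (1.6667)·(1.6667)) / 5 = 9.3333/5 = 1.8667
  S[B,C] = ((-0.3333)·(1) + (-0.3333)·(-2) + (-1.3333)·(1) + (-1.3333)·(-3) + (1.6667)·(-1) + (1.6667)·(4)) / 5 = 8/5 = 1.6
  S[C,C] = ((1)·(1) + (-2)·(-2) + (1)·(1) + (-3)·(-3) + (-1)·(-1) + (4)·(4)) / 5 = 32/5 = 6.4

S is symmetric (S[j,i] = S[i,j]). Assembling:

S = [[7.4667, -2.9333, 0.6],
 [-2.9333, 1.8667, 1.6],
 [0.6, 1.6, 6.4]]


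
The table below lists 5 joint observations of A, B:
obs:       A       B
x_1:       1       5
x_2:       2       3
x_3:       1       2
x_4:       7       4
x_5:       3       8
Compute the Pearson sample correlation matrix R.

Step 1 — column means:
  mean(A) = (1 + 2 + 1 + 7 + 3) / 5 = 14/5 = 2.8
  mean(B) = (5 + 3 + 2 + 4 + 8) / 5 = 22/5 = 4.4

Step 2 — sample variances and covariances s[i,j] = (1/(n-1)) · Σ_k (x_{k,i} - mean_i) · (x_{k,j} - mean_j), with n-1 = 4:
  s[A,A] = ((-1.8)·(-1.8) + (-0.8)·(-0.8) + (-1.8)·(-1.8) + (4.2)·(4.2) + (0.2)·(0.2)) / 4 = 24.8/4 = 6.2
  s[A,B] = ((-1.8)·(0.6) + (-0.8)·(-1.4) + (-1.8)·(-2.4) + (4.2)·(-0.4) + (0.2)·(3.6)) / 4 = 3.4/4 = 0.85
  s[B,B] = ((0.6)·(0.6) + (-1.4)·(-1.4) + (-2.4)·(-2.4) + (-0.4)·(-0.4) + (3.6)·(3.6)) / 4 = 21.2/4 = 5.3
  Sample standard deviations s_i = √(s[i,i]):
  s(A) = √(6.2) = 2.49
  s(B) = √(5.3) = 2.3022

Step 3 — r_{ij} = s_{ij} / (s_i · s_j):
  r[A,A] = 1 (diagonal).
  r[A,B] = 0.85 / (2.49 · 2.3022) = 0.85 / 5.7324 = 0.1483
  r[B,B] = 1 (diagonal).

R is symmetric with unit diagonal. Assembling:

R = [[1, 0.1483],
 [0.1483, 1]]


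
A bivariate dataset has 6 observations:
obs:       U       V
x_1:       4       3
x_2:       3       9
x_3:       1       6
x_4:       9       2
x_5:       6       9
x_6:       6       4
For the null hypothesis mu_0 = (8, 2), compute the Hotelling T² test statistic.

Step 1 — sample mean vector:
  mean(U) = (4 + 3 + 1 + 9 + 6 + 6) / 6 = 29/6 = 4.8333
  mean(V) = (3 + 9 + 6 + 2 + 9 + 4) / 6 = 33/6 = 5.5
  x̄ = (4.8333, 5.5),  deviation x̄ - mu_0 = (4.8333, 5.5) - (8, 2) = (-3.1667, 3.5).

Step 2 — sample covariance matrix, S[i,j] = (1/(n-1)) · Σ_k (x_{k,i} - mean_i) · (x_{k,j} - mean_j), divisor n-1 = 5:
  S[U,U] = ((-0.8333)·(-0.8333) + (-1.8333)·(-1.8333) + (-3.8333)·(-3.8333) + (4.1667)·(4.1667) + (1.1667)·(1.1667) + (1.1667)·(1.1667)) / 5 = 38.8333/5 = 7.7667
  S[U,V] = ((-0.8333)·(-2.5) + (-1.8333)·(3.5) + (-3.8333)·(0.5) + (4.1667)·(-3.5) + (1.1667)·(3.5) + (1.1667)·(-1.5)) / 5 = -18.5/5 = -3.7
  S[V,V] = ((-2.5)·(-2.5) + (3.5)·(3.5) + (0.5)·(0.5) + (-3.5)·(-3.5) + (3.5)·(3.5) + (-1.5)·(-1.5)) / 5 = 45.5/5 = 9.1
  S = [[7.7667, -3.7],
 [-3.7, 9.1]].

Step 3 — invert S. det(S) = 7.7667·9.1 - (-3.7)² = 56.9867.
  S^{-1} = (1/det) · [[d, -b], [-b, a]] = [[0.1597, 0.0649],
 [0.0649, 0.1363]].

Step 4 — quadratic form (x̄ - mu_0)^T · S^{-1} · (x̄ - mu_0):
  S^{-1} · (x̄ - mu_0) = (-0.2784, 0.2714),
  (x̄ - mu_0)^T · [...] = (-3.1667)·(-0.2784) + (3.5)·(0.2714) = 1.8316.

Step 5 — scale by n: T² = 6 · 1.8316 = 10.9897.

T² ≈ 10.9897


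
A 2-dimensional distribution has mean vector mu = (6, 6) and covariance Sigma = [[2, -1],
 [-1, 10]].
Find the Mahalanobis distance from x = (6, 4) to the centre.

Step 1 — centre the observation: (x - mu) = (0, -2).

Step 2 — invert Sigma. det(Sigma) = 2·10 - (-1)² = 19.
  Sigma^{-1} = (1/det) · [[d, -b], [-b, a]] = [[0.5263, 0.0526],
 [0.0526, 0.1053]].

Step 3 — form the quadratic (x - mu)^T · Sigma^{-1} · (x - mu):
  Sigma^{-1} · (x - mu) = (-0.1053, -0.2105).
  (x - mu)^T · [Sigma^{-1} · (x - mu)] = (0)·(-0.1053) + (-2)·(-0.2105) = 0.4211.

Step 4 — take square root: d = √(0.4211) ≈ 0.6489.

d(x, mu) = √(0.4211) ≈ 0.6489


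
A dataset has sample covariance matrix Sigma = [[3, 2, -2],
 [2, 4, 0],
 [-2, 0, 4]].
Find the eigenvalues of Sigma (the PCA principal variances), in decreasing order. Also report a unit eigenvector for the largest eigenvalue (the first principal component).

Step 1 — characteristic polynomial p(λ) = det(λI - Sigma) = λ³ - tr·λ² + c_1·λ - det, where tr = trace, c_1 = sum of the principal 2×2 minors, det = det(Sigma):
  tr = 3 + 4 + 4 = 11,
  c_1 = (3·4 - (2)²) + (3·4 - (-2)²) + (4·4 - (0)²) = 8 + 8 + 16 = 32,
  det = 3·(4·4 - (0)²) - (2)·((2)·4 - (0)·(-2)) + (-2)·((2)·(0) - 4·(-2)) = 3·(16) - (2)·(8) + (-2)·(8) = 16.
  So p(λ) = λ³ - 11λ² + 32λ - 16.
Step 2 — look for an integer root (rational root theorem: any rational root is an integer divisor of 16). Testing λ = 4:
  p(4) = 64 - 176 + 128 - 16 = 0  ✓
  Dividing out (λ - 4): p(λ) = (λ - 4)(λ² - 7λ + 4).
Step 3 — remaining eigenvalues from the quadratic λ² - 7λ + 4 = 0:
  Δ = 7² - 4·4 = 49 - 16 = 33,  λ = (7 ± √33)/2 = (7 ± 5.7446)/2 ≈ 6.3723 or 0.6277.
  Sorted: λ_1 = 6.3723,  λ_2 = 4,  λ_3 = 0.6277  (check: sum = 11 = tr ✓).

Step 4 — unit eigenvector for λ_1 ≈ 6.3723: v spans the null space of (Sigma - λ_1 I), whose rows are
  r_1 = (-3.3723, 2, -2),  r_2 = (2, -2.3723, 0),  r_3 = (-2, 0, -2.3723).
  v is orthogonal to every row, so take v ∝ r_1 × r_2 = ((2)·(0) - (-2)·(-2.3723), (-2)·(2) - (-3.3723)·(0), (-3.3723)·(-2.3723) - (2)·(2)) ≈ (-4.7446, -4, 4).
  Rescale (multiply by -1 so the first nonzero entry is positive): u = (4.7446, 4, -4).
  ||u|| = √((4.7446)² + (4)² + (-4)²) = √(54.5109) ≈ 7.3831,  v_1 = u/||u|| ≈ (0.6426, 0.5418, -0.5418) (||v_1|| = 1).

λ_1 = 6.3723,  λ_2 = 4,  λ_3 = 0.6277;  v_1 ≈ (0.6426, 0.5418, -0.5418)


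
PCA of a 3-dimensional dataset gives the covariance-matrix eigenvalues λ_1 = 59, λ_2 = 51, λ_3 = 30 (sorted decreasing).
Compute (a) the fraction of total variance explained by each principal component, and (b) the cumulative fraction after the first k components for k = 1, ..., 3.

Step 1 — total variance = trace(Sigma) = Σ λ_i = 59 + 51 + 30 = 140.

Step 2 — fraction explained by component i = λ_i / Σ λ:
  PC1: 59/140 = 0.4214
  PC2: 51/140 = 0.3643
  PC3: 30/140 = 0.2143

Step 3 — cumulative fraction after k components = (λ_1 + ... + λ_k) / Σ λ:
  k = 1: 59/140 = 0.4214
  k = 2: (59 + 51)/140 = 110/140 = 0.7857
  k = 3: (59 + 51 + 30)/140 = 140/140 = 1

Summary (fraction, with percent):

explained: PC1 0.4214 (42.14%), PC2 0.3643 (36.43%), PC3 0.2143 (21.43%);  cumulative: 0.4214, 0.7857, 1


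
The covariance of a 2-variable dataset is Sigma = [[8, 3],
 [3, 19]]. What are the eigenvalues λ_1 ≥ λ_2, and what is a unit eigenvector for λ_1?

Step 1 — characteristic polynomial of 2×2 Sigma:
  det(Sigma - λI) = λ² - trace · λ + det = 0.
  trace = 8 + 19 = 27, det = 8·19 - (3)² = 143.
Step 2 — discriminant:
  Δ = trace² - 4·det = 729 - 572 = 157.
Step 3 — eigenvalues:
  λ = (trace ± √Δ)/2 = (27 ± 12.53)/2,
  λ_1 = 19.765,  λ_2 = 7.235.

Step 4 — unit eigenvector for λ_1: solve (Sigma - λ_1 I)v = 0. First row:
  (8 - 19.765)·v_x + (3)·v_y = 0, i.e. (-11.765)·v_x + (3)·v_y = 0,
  so v ∝ (b, λ_1 - a) = (3, 11.765) = u.
  ||u|| = √((3)² + (11.765)²) = √(147.4148) ≈ 12.1414,
  v_1 = u/||u|| ≈ (0.2471, 0.969) (||v_1|| = 1).

λ_1 = 19.765,  λ_2 = 7.235;  v_1 ≈ (0.2471, 0.969)


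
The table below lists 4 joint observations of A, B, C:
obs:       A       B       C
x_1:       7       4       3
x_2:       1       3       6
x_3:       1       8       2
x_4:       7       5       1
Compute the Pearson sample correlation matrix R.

Step 1 — column means:
  mean(A) = (7 + 1 + 1 + 7) / 4 = 16/4 = 4
  mean(B) = (4 + 3 + 8 + 5) / 4 = 20/4 = 5
  mean(C) = (3 + 6 + 2 + 1) / 4 = 12/4 = 3

Step 2 — sample variances and covariances s[i,j] = (1/(n-1)) · Σ_k (x_{k,i} - mean_i) · (x_{k,j} - mean_j), with n-1 = 3:
  s[A,A] = ((3)·(3) + (-3)·(-3) + (-3)·(-3) + (3)·(3)) / 3 = 36/3 = 12
  s[A,B] = ((3)·(-1) + (-3)·(-2) + (-3)·(3) + (3)·(0)) / 3 = -6/3 = -2
  s[A,C] = ((3)·(0) + (-3)·(3) + (-3)·(-1) + (3)·(-2)) / 3 = -12/3 = -4
  s[B,B] = ((-1)·(-1) + (-2)·(-2) + (3)·(3) + (0)·(0)) / 3 = 14/3 = 4.6667
  s[B,C] = ((-1)·(0) + (-2)·(3) + (3)·(-1) + (0)·(-2)) / 3 = -9/3 = -3
  s[C,C] = ((0)·(0) + (3)·(3) + (-1)·(-1) + (-2)·(-2)) / 3 = 14/3 = 4.6667
  Sample standard deviations s_i = √(s[i,i]):
  s(A) = √(12) = 3.4641
  s(B) = √(4.6667) = 2.1602
  s(C) = √(4.6667) = 2.1602

Step 3 — r_{ij} = s_{ij} / (s_i · s_j):
  r[A,A] = 1 (diagonal).
  r[A,B] = -2 / (3.4641 · 2.1602) = -2 / 7.4833 = -0.2673
  r[A,C] = -4 / (3.4641 · 2.1602) = -4 / 7.4833 = -0.5345
  r[B,B] = 1 (diagonal).
  r[B,C] = -3 / (2.1602 · 2.1602) = -3 / 4.6667 = -0.6429
  r[C,C] = 1 (diagonal).

R is symmetric with unit diagonal. Assembling:

R = [[1, -0.2673, -0.5345],
 [-0.2673, 1, -0.6429],
 [-0.5345, -0.6429, 1]]


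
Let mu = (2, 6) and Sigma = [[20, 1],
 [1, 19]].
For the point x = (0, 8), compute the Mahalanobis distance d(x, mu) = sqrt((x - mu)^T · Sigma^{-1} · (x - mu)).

Step 1 — centre the observation: (x - mu) = (-2, 2).

Step 2 — invert Sigma. det(Sigma) = 20·19 - (1)² = 379.
  Sigma^{-1} = (1/det) · [[d, -b], [-b, a]] = [[0.0501, -0.0026],
 [-0.0026, 0.0528]].

Step 3 — form the quadratic (x - mu)^T · Sigma^{-1} · (x - mu):
  Sigma^{-1} · (x - mu) = (-0.1055, 0.1108).
  (x - mu)^T · [Sigma^{-1} · (x - mu)] = (-2)·(-0.1055) + (2)·(0.1108) = 0.4327.

Step 4 — take square root: d = √(0.4327) ≈ 0.6578.

d(x, mu) = √(0.4327) ≈ 0.6578


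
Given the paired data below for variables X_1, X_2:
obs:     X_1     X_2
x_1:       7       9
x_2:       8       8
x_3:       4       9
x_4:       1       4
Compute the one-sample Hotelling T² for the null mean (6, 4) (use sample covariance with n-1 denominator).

Step 1 — sample mean vector:
  mean(X_1) = (7 + 8 + 4 + 1) / 4 = 20/4 = 5
  mean(X_2) = (9 + 8 + 9 + 4) / 4 = 30/4 = 7.5
  x̄ = (5, 7.5),  deviation x̄ - mu_0 = (5, 7.5) - (6, 4) = (-1, 3.5).

Step 2 — sample covariance matrix, S[i,j] = (1/(n-1)) · Σ_k (x_{k,i} - mean_i) · (x_{k,j} - mean_j), divisor n-1 = 3:
  S[X_1,X_1] = ((2)·(2) + (3)·(3) + (-1)·(-1) + (-4)·(-4)) / 3 = 30/3 = 10
  S[X_1,X_2] = ((2)·(1.5) + (3)·(0.5) + (-1)·(1.5) + (-4)·(-3.5)) / 3 = 17/3 = 5.6667
  S[X_2,X_2] = ((1.5)·(1.5) + (0.5)·(0.5) + (1.5)·(1.5) + (-3.5)·(-3.5)) / 3 = 17/3 = 5.6667
  S = [[10, 5.6667],
 [5.6667, 5.6667]].

Step 3 — invert S. det(S) = 10·5.6667 - (5.6667)² = 24.5556.
  S^{-1} = (1/det) · [[d, -b], [-b, a]] = [[0.2308, -0.2308],
 [-0.2308, 0.4072]].

Step 4 — quadratic form (x̄ - mu_0)^T · S^{-1} · (x̄ - mu_0):
  S^{-1} · (x̄ - mu_0) = (-1.0385, 1.6561),
  (x̄ - mu_0)^T · [...] = (-1)·(-1.0385) + (3.5)·(1.6561) = 6.8348.

Step 5 — scale by n: T² = 4 · 6.8348 = 27.3394.

T² ≈ 27.3394


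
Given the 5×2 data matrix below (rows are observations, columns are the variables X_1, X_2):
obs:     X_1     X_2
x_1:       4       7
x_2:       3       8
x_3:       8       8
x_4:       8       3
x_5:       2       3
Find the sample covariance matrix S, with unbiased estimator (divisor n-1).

Step 1 — column means:
  mean(X_1) = (4 + 3 + 8 + 8 + 2) / 5 = 25/5 = 5
  mean(X_2) = (7 + 8 + 8 + 3 + 3) / 5 = 29/5 = 5.8

Step 2 — sample covariance S[i,j] = (1/(n-1)) · Σ_k (x_{k,i} - mean_i) · (x_{k,j} - mean_j), with n-1 = 4.
  S[X_1,X_1] = ((-1)·(-1) + (-2)·(-2) + (3)·(3) + (3)·(3) + (-3)·(-3)) / 4 = 32/4 = 8
  S[X_1,X_2] = ((-1)·(1.2) + (-2)·(2.2) + (3)·(2.2) + (3)·(-2.8) + (-3)·(-2.8)) / 4 = 1/4 = 0.25
  S[X_2,X_2] = ((1.2)·(1.2) + (2.2)·(2.2) + (2.2)·(2.2) + (-2.8)·(-2.8) + (-2.8)·(-2.8)) / 4 = 26.8/4 = 6.7

S is symmetric (S[j,i] = S[i,j]). Assembling:

S = [[8, 0.25],
 [0.25, 6.7]]


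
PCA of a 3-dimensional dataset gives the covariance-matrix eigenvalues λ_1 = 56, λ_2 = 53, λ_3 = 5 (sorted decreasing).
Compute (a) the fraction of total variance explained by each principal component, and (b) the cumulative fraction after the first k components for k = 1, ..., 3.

Step 1 — total variance = trace(Sigma) = Σ λ_i = 56 + 53 + 5 = 114.

Step 2 — fraction explained by component i = λ_i / Σ λ:
  PC1: 56/114 = 0.4912
  PC2: 53/114 = 0.4649
  PC3: 5/114 = 0.0439

Step 3 — cumulative fraction after k components = (λ_1 + ... + λ_k) / Σ λ:
  k = 1: 56/114 = 0.4912
  k = 2: (56 + 53)/114 = 109/114 = 0.9561
  k = 3: (56 + 53 + 5)/114 = 114/114 = 1

Summary (fraction, with percent):

explained: PC1 0.4912 (49.12%), PC2 0.4649 (46.49%), PC3 0.0439 (4.39%);  cumulative: 0.4912, 0.9561, 1


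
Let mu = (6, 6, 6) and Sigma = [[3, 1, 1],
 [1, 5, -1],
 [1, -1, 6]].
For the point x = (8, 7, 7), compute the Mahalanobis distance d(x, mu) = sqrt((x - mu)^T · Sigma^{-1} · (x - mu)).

Step 1 — centre the observation: (x - mu) = (2, 1, 1).

Step 2 — invert Sigma (cofactor / det for 3×3, or solve directly):
  Sigma^{-1} = [[0.3919, -0.0946, -0.0811],
 [-0.0946, 0.2297, 0.0541],
 [-0.0811, 0.0541, 0.1892]].

Step 3 — form the quadratic (x - mu)^T · Sigma^{-1} · (x - mu):
  Sigma^{-1} · (x - mu) = (0.6081, 0.0946, 0.0811).
  (x - mu)^T · [Sigma^{-1} · (x - mu)] = (2)·(0.6081) + (1)·(0.0946) + (1)·(0.0811) = 1.3919.

Step 4 — take square root: d = √(1.3919) ≈ 1.1798.

d(x, mu) = √(1.3919) ≈ 1.1798


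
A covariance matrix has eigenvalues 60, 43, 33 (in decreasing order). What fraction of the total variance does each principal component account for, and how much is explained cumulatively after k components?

Step 1 — total variance = trace(Sigma) = Σ λ_i = 60 + 43 + 33 = 136.

Step 2 — fraction explained by component i = λ_i / Σ λ:
  PC1: 60/136 = 0.4412
  PC2: 43/136 = 0.3162
  PC3: 33/136 = 0.2426

Step 3 — cumulative fraction after k components = (λ_1 + ... + λ_k) / Σ λ:
  k = 1: 60/136 = 0.4412
  k = 2: (60 + 43)/136 = 103/136 = 0.7574
  k = 3: (60 + 43 + 33)/136 = 136/136 = 1

Summary (fraction, with percent):

explained: PC1 0.4412 (44.12%), PC2 0.3162 (31.62%), PC3 0.2426 (24.26%);  cumulative: 0.4412, 0.7574, 1


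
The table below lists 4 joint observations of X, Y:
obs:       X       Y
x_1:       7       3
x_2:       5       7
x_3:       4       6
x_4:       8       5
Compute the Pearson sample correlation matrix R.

Step 1 — column means:
  mean(X) = (7 + 5 + 4 + 8) / 4 = 24/4 = 6
  mean(Y) = (3 + 7 + 6 + 5) / 4 = 21/4 = 5.25

Step 2 — sample variances and covariances s[i,j] = (1/(n-1)) · Σ_k (x_{k,i} - mean_i) · (x_{k,j} - mean_j), with n-1 = 3:
  s[X,X] = ((1)·(1) + (-1)·(-1) + (-2)·(-2) + (2)·(2)) / 3 = 10/3 = 3.3333
  s[X,Y] = ((1)·(-2.25) + (-1)·(1.75) + (-2)·(0.75) + (2)·(-0.25)) / 3 = -6/3 = -2
  s[Y,Y] = ((-2.25)·(-2.25) + (1.75)·(1.75) + (0.75)·(0.75) + (-0.25)·(-0.25)) / 3 = 8.75/3 = 2.9167
  Sample standard deviations s_i = √(s[i,i]):
  s(X) = √(3.3333) = 1.8257
  s(Y) = √(2.9167) = 1.7078

Step 3 — r_{ij} = s_{ij} / (s_i · s_j):
  r[X,X] = 1 (diagonal).
  r[X,Y] = -2 / (1.8257 · 1.7078) = -2 / 3.118 = -0.6414
  r[Y,Y] = 1 (diagonal).

R is symmetric with unit diagonal. Assembling:

R = [[1, -0.6414],
 [-0.6414, 1]]


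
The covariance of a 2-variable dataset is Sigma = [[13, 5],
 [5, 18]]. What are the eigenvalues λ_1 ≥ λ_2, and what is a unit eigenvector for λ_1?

Step 1 — characteristic polynomial of 2×2 Sigma:
  det(Sigma - λI) = λ² - trace · λ + det = 0.
  trace = 13 + 18 = 31, det = 13·18 - (5)² = 209.
Step 2 — discriminant:
  Δ = trace² - 4·det = 961 - 836 = 125.
Step 3 — eigenvalues:
  λ = (trace ± √Δ)/2 = (31 ± 11.1803)/2,
  λ_1 = 21.0902,  λ_2 = 9.9098.

Step 4 — unit eigenvector for λ_1: solve (Sigma - λ_1 I)v = 0. First row:
  (13 - 21.0902)·v_x + (5)·v_y = 0, i.e. (-8.0902)·v_x + (5)·v_y = 0,
  so v ∝ (b, λ_1 - a) = (5, 8.0902) = u.
  ||u|| = √((5)² + (8.0902)²) = √(90.4508) ≈ 9.5106,
  v_1 = u/||u|| ≈ (0.5257, 0.8507) (||v_1|| = 1).

λ_1 = 21.0902,  λ_2 = 9.9098;  v_1 ≈ (0.5257, 0.8507)


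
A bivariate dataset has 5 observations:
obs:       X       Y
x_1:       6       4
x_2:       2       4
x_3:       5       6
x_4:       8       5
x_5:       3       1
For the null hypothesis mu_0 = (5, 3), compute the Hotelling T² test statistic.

Step 1 — sample mean vector:
  mean(X) = (6 + 2 + 5 + 8 + 3) / 5 = 24/5 = 4.8
  mean(Y) = (4 + 4 + 6 + 5 + 1) / 5 = 20/5 = 4
  x̄ = (4.8, 4),  deviation x̄ - mu_0 = (4.8, 4) - (5, 3) = (-0.2, 1).

Step 2 — sample covariance matrix, S[i,j] = (1/(n-1)) · Σ_k (x_{k,i} - mean_i) · (x_{k,j} - mean_j), divisor n-1 = 4:
  S[X,X] = ((1.2)·(1.2) + (-2.8)·(-2.8) + (0.2)·(0.2) + (3.2)·(3.2) + (-1.8)·(-1.8)) / 4 = 22.8/4 = 5.7
  S[X,Y] = ((1.2)·(0) + (-2.8)·(0) + (0.2)·(2) + (3.2)·(1) + (-1.8)·(-3)) / 4 = 9/4 = 2.25
  S[Y,Y] = ((0)·(0) + (0)·(0) + (2)·(2) + (1)·(1) + (-3)·(-3)) / 4 = 14/4 = 3.5
  S = [[5.7, 2.25],
 [2.25, 3.5]].

Step 3 — invert S. det(S) = 5.7·3.5 - (2.25)² = 14.8875.
  S^{-1} = (1/det) · [[d, -b], [-b, a]] = [[0.2351, -0.1511],
 [-0.1511, 0.3829]].

Step 4 — quadratic form (x̄ - mu_0)^T · S^{-1} · (x̄ - mu_0):
  S^{-1} · (x̄ - mu_0) = (-0.1982, 0.4131),
  (x̄ - mu_0)^T · [...] = (-0.2)·(-0.1982) + (1)·(0.4131) = 0.4527.

Step 5 — scale by n: T² = 5 · 0.4527 = 2.2636.

T² ≈ 2.2636


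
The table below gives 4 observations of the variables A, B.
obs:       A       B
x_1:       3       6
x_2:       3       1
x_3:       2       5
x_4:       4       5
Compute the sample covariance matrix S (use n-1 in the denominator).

Step 1 — column means:
  mean(A) = (3 + 3 + 2 + 4) / 4 = 12/4 = 3
  mean(B) = (6 + 1 + 5 + 5) / 4 = 17/4 = 4.25

Step 2 — sample covariance S[i,j] = (1/(n-1)) · Σ_k (x_{k,i} - mean_i) · (x_{k,j} - mean_j), with n-1 = 3.
  S[A,A] = ((0)·(0) + (0)·(0) + (-1)·(-1) + (1)·(1)) / 3 = 2/3 = 0.6667
  S[A,B] = ((0)·(1.75) + (0)·(-3.25) + (-1)·(0.75) + (1)·(0.75)) / 3 = 0/3 = 0
  S[B,B] = ((1.75)·(1.75) + (-3.25)·(-3.25) + (0.75)·(0.75) + (0.75)·(0.75)) / 3 = 14.75/3 = 4.9167

S is symmetric (S[j,i] = S[i,j]). Assembling:

S = [[0.6667, 0],
 [0, 4.9167]]


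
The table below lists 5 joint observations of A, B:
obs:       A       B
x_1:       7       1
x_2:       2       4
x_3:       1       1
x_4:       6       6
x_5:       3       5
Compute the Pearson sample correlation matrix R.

Step 1 — column means:
  mean(A) = (7 + 2 + 1 + 6 + 3) / 5 = 19/5 = 3.8
  mean(B) = (1 + 4 + 1 + 6 + 5) / 5 = 17/5 = 3.4

Step 2 — sample variances and covariances s[i,j] = (1/(n-1)) · Σ_k (x_{k,i} - mean_i) · (x_{k,j} - mean_j), with n-1 = 4:
  s[A,A] = ((3.2)·(3.2) + (-1.8)·(-1.8) + (-2.8)·(-2.8) + (2.2)·(2.2) + (-0.8)·(-0.8)) / 4 = 26.8/4 = 6.7
  s[A,B] = ((3.2)·(-2.4) + (-1.8)·(0.6) + (-2.8)·(-2.4) + (2.2)·(2.6) + (-0.8)·(1.6)) / 4 = 2.4/4 = 0.6
  s[B,B] = ((-2.4)·(-2.4) + (0.6)·(0.6) + (-2.4)·(-2.4) + (2.6)·(2.6) + (1.6)·(1.6)) / 4 = 21.2/4 = 5.3
  Sample standard deviations s_i = √(s[i,i]):
  s(A) = √(6.7) = 2.5884
  s(B) = √(5.3) = 2.3022

Step 3 — r_{ij} = s_{ij} / (s_i · s_j):
  r[A,A] = 1 (diagonal).
  r[A,B] = 0.6 / (2.5884 · 2.3022) = 0.6 / 5.959 = 0.1007
  r[B,B] = 1 (diagonal).

R is symmetric with unit diagonal. Assembling:

R = [[1, 0.1007],
 [0.1007, 1]]


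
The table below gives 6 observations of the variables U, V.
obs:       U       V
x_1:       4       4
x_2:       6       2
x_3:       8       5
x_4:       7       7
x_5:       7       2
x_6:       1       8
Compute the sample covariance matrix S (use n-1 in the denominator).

Step 1 — column means:
  mean(U) = (4 + 6 + 8 + 7 + 7 + 1) / 6 = 33/6 = 5.5
  mean(V) = (4 + 2 + 5 + 7 + 2 + 8) / 6 = 28/6 = 4.6667

Step 2 — sample covariance S[i,j] = (1/(n-1)) · Σ_k (x_{k,i} - mean_i) · (x_{k,j} - mean_j), with n-1 = 5.
  S[U,U] = ((-1.5)·(-1.5) + (0.5)·(0.5) + (2.5)·(2.5) + (1.5)·(1.5) + (1.5)·(1.5) + (-4.5)·(-4.5)) / 5 = 33.5/5 = 6.7
  S[U,V] = ((-1.5)·(-0.6667) + (0.5)·(-2.6667) + (2.5)·(0.3333) + (1.5)·(2.3333) + (1.5)·(-2.6667) + (-4.5)·(3.3333)) / 5 = -15/5 = -3
  S[V,V] = ((-0.6667)·(-0.6667) + (-2.6667)·(-2.6667) + (0.3333)·(0.3333) + (2.3333)·(2.3333) + (-2.6667)·(-2.6667) + (3.3333)·(3.3333)) / 5 = 31.3333/5 = 6.2667

S is symmetric (S[j,i] = S[i,j]). Assembling:

S = [[6.7, -3],
 [-3, 6.2667]]


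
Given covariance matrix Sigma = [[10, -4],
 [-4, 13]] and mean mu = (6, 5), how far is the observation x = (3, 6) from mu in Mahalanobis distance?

Step 1 — centre the observation: (x - mu) = (-3, 1).

Step 2 — invert Sigma. det(Sigma) = 10·13 - (-4)² = 114.
  Sigma^{-1} = (1/det) · [[d, -b], [-b, a]] = [[0.114, 0.0351],
 [0.0351, 0.0877]].

Step 3 — form the quadratic (x - mu)^T · Sigma^{-1} · (x - mu):
  Sigma^{-1} · (x - mu) = (-0.307, -0.0175).
  (x - mu)^T · [Sigma^{-1} · (x - mu)] = (-3)·(-0.307) + (1)·(-0.0175) = 0.9035.

Step 4 — take square root: d = √(0.9035) ≈ 0.9505.

d(x, mu) = √(0.9035) ≈ 0.9505


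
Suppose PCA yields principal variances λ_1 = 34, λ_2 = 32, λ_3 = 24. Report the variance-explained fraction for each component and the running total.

Step 1 — total variance = trace(Sigma) = Σ λ_i = 34 + 32 + 24 = 90.

Step 2 — fraction explained by component i = λ_i / Σ λ:
  PC1: 34/90 = 0.3778
  PC2: 32/90 = 0.3556
  PC3: 24/90 = 0.2667

Step 3 — cumulative fraction after k components = (λ_1 + ... + λ_k) / Σ λ:
  k = 1: 34/90 = 0.3778
  k = 2: (34 + 32)/90 = 66/90 = 0.7333
  k = 3: (34 + 32 + 24)/90 = 90/90 = 1

Summary (fraction, with percent):

explained: PC1 0.3778 (37.78%), PC2 0.3556 (35.56%), PC3 0.2667 (26.67%);  cumulative: 0.3778, 0.7333, 1


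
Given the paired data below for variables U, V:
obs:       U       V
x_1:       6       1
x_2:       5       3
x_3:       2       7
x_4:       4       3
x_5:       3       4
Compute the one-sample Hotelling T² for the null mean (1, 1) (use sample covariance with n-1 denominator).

Step 1 — sample mean vector:
  mean(U) = (6 + 5 + 2 + 4 + 3) / 5 = 20/5 = 4
  mean(V) = (1 + 3 + 7 + 3 + 4) / 5 = 18/5 = 3.6
  x̄ = (4, 3.6),  deviation x̄ - mu_0 = (4, 3.6) - (1, 1) = (3, 2.6).

Step 2 — sample covariance matrix, S[i,j] = (1/(n-1)) · Σ_k (x_{k,i} - mean_i) · (x_{k,j} - mean_j), divisor n-1 = 4:
  S[U,U] = ((2)·(2) + (1)·(1) + (-2)·(-2) + (0)·(0) + (-1)·(-1)) / 4 = 10/4 = 2.5
  S[U,V] = ((2)·(-2.6) + (1)·(-0.6) + (-2)·(3.4) + (0)·(-0.6) + (-1)·(0.4)) / 4 = -13/4 = -3.25
  S[V,V] = ((-2.6)·(-2.6) + (-0.6)·(-0.6) + (3.4)·(3.4) + (-0.6)·(-0.6) + (0.4)·(0.4)) / 4 = 19.2/4 = 4.8
  S = [[2.5, -3.25],
 [-3.25, 4.8]].

Step 3 — invert S. det(S) = 2.5·4.8 - (-3.25)² = 1.4375.
  S^{-1} = (1/det) · [[d, -b], [-b, a]] = [[3.3391, 2.2609],
 [2.2609, 1.7391]].

Step 4 — quadratic form (x̄ - mu_0)^T · S^{-1} · (x̄ - mu_0):
  S^{-1} · (x̄ - mu_0) = (15.8957, 11.3043),
  (x̄ - mu_0)^T · [...] = (3)·(15.8957) + (2.6)·(11.3043) = 77.0783.

Step 5 — scale by n: T² = 5 · 77.0783 = 385.3913.

T² ≈ 385.3913


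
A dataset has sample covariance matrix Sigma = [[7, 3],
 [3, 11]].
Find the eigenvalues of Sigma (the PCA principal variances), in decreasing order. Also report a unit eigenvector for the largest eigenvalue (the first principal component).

Step 1 — characteristic polynomial of 2×2 Sigma:
  det(Sigma - λI) = λ² - trace · λ + det = 0.
  trace = 7 + 11 = 18, det = 7·11 - (3)² = 68.
Step 2 — discriminant:
  Δ = trace² - 4·det = 324 - 272 = 52.
Step 3 — eigenvalues:
  λ = (trace ± √Δ)/2 = (18 ± 7.2111)/2,
  λ_1 = 12.6056,  λ_2 = 5.3944.

Step 4 — unit eigenvector for λ_1: solve (Sigma - λ_1 I)v = 0. First row:
  (7 - 12.6056)·v_x + (3)·v_y = 0, i.e. (-5.6056)·v_x + (3)·v_y = 0,
  so v ∝ (b, λ_1 - a) = (3, 5.6056) = u.
  ||u|| = √((3)² + (5.6056)²) = √(40.4222) ≈ 6.3578,
  v_1 = u/||u|| ≈ (0.4719, 0.8817) (||v_1|| = 1).

λ_1 = 12.6056,  λ_2 = 5.3944;  v_1 ≈ (0.4719, 0.8817)


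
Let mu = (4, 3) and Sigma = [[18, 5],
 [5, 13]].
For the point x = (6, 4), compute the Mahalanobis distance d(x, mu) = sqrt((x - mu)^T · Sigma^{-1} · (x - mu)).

Step 1 — centre the observation: (x - mu) = (2, 1).

Step 2 — invert Sigma. det(Sigma) = 18·13 - (5)² = 209.
  Sigma^{-1} = (1/det) · [[d, -b], [-b, a]] = [[0.0622, -0.0239],
 [-0.0239, 0.0861]].

Step 3 — form the quadratic (x - mu)^T · Sigma^{-1} · (x - mu):
  Sigma^{-1} · (x - mu) = (0.1005, 0.0383).
  (x - mu)^T · [Sigma^{-1} · (x - mu)] = (2)·(0.1005) + (1)·(0.0383) = 0.2392.

Step 4 — take square root: d = √(0.2392) ≈ 0.4891.

d(x, mu) = √(0.2392) ≈ 0.4891


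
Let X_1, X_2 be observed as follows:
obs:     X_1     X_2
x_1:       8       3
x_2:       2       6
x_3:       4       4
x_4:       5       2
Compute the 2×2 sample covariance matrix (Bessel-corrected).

Step 1 — column means:
  mean(X_1) = (8 + 2 + 4 + 5) / 4 = 19/4 = 4.75
  mean(X_2) = (3 + 6 + 4 + 2) / 4 = 15/4 = 3.75

Step 2 — sample covariance S[i,j] = (1/(n-1)) · Σ_k (x_{k,i} - mean_i) · (x_{k,j} - mean_j), with n-1 = 3.
  S[X_1,X_1] = ((3.25)·(3.25) + (-2.75)·(-2.75) + (-0.75)·(-0.75) + (0.25)·(0.25)) / 3 = 18.75/3 = 6.25
  S[X_1,X_2] = ((3.25)·(-0.75) + (-2.75)·(2.25) + (-0.75)·(0.25) + (0.25)·(-1.75)) / 3 = -9.25/3 = -3.0833
  S[X_2,X_2] = ((-0.75)·(-0.75) + (2.25)·(2.25) + (0.25)·(0.25) + (-1.75)·(-1.75)) / 3 = 8.75/3 = 2.9167

S is symmetric (S[j,i] = S[i,j]). Assembling:

S = [[6.25, -3.0833],
 [-3.0833, 2.9167]]


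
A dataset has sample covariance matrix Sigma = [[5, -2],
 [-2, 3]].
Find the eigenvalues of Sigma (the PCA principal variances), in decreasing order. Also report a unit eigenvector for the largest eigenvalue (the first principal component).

Step 1 — characteristic polynomial of 2×2 Sigma:
  det(Sigma - λI) = λ² - trace · λ + det = 0.
  trace = 5 + 3 = 8, det = 5·3 - (-2)² = 11.
Step 2 — discriminant:
  Δ = trace² - 4·det = 64 - 44 = 20.
Step 3 — eigenvalues:
  λ = (trace ± √Δ)/2 = (8 ± 4.4721)/2,
  λ_1 = 6.2361,  λ_2 = 1.7639.

Step 4 — unit eigenvector for λ_1: solve (Sigma - λ_1 I)v = 0. First row:
  (5 - 6.2361)·v_x + (-2)·v_y = 0, i.e. (-1.2361)·v_x + (-2)·v_y = 0,
  so v ∝ (b, λ_1 - a) = (-2, 1.2361); multiply by -1 so the first entry is positive: u = (2, -1.2361).
  ||u|| = √((2)² + (-1.2361)²) = √(5.5279) ≈ 2.3511,
  v_1 = u/||u|| ≈ (0.8507, -0.5257) (||v_1|| = 1).

λ_1 = 6.2361,  λ_2 = 1.7639;  v_1 ≈ (0.8507, -0.5257)


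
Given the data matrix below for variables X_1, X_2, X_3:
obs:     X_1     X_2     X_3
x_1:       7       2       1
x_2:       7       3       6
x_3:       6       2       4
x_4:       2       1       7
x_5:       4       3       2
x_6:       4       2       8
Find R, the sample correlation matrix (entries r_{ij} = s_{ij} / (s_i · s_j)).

Step 1 — column means:
  mean(X_1) = (7 + 7 + 6 + 2 + 4 + 4) / 6 = 30/6 = 5
  mean(X_2) = (2 + 3 + 2 + 1 + 3 + 2) / 6 = 13/6 = 2.1667
  mean(X_3) = (1 + 6 + 4 + 7 + 2 + 8) / 6 = 28/6 = 4.6667

Step 2 — sample variances and covariances s[i,j] = (1/(n-1)) · Σ_k (x_{k,i} - mean_i) · (x_{k,j} - mean_j), with n-1 = 5:
  s[X_1,X_1] = ((2)·(2) + (2)·(2) + (1)·(1) + (-3)·(-3) + (-1)·(-1) + (-1)·(-1)) / 5 = 20/5 = 4
  s[X_1,X_2] = ((2)·(-0.1667) + (2)·(0.8333) + (1)·(-0.1667) + (-3)·(-1.1667) + (-1)·(0.8333) + (-1)·(-0.1667)) / 5 = 4/5 = 0.8
  s[X_1,X_3] = ((2)·(-3.6667) + (2)·(1.3333) + (1)·(-0.6667) + (-3)·(2.3333) + (-1)·(-2.6667) + (-1)·(3.3333)) / 5 = -13/5 = -2.6
  s[X_2,X_2] = ((-0.1667)·(-0.1667) + (0.8333)·(0.8333) + (-0.1667)·(-0.1667) + (-1.1667)·(-1.1667) + (0.8333)·(0.8333) + (-0.1667)·(-0.1667)) / 5 = 2.8333/5 = 0.5667
  s[X_2,X_3] = ((-0.1667)·(-3.6667) + (0.8333)·(1.3333) + (-0.1667)·(-0.6667) + (-1.1667)·(2.3333) + (0.8333)·(-2.6667) + (-0.1667)·(3.3333)) / 5 = -3.6667/5 = -0.7333
  s[X_3,X_3] = ((-3.6667)·(-3.6667) + (1.3333)·(1.3333) + (-0.6667)·(-0.6667) + (2.3333)·(2.3333) + (-2.6667)·(-2.6667) + (3.3333)·(3.3333)) / 5 = 39.3333/5 = 7.8667
  Sample standard deviations s_i = √(s[i,i]):
  s(X_1) = √(4) = 2
  s(X_2) = √(0.5667) = 0.7528
  s(X_3) = √(7.8667) = 2.8048

Step 3 — r_{ij} = s_{ij} / (s_i · s_j):
  r[X_1,X_1] = 1 (diagonal).
  r[X_1,X_2] = 0.8 / (2 · 0.7528) = 0.8 / 1.5055 = 0.5314
  r[X_1,X_3] = -2.6 / (2 · 2.8048) = -2.6 / 5.6095 = -0.4635
  r[X_2,X_2] = 1 (diagonal).
  r[X_2,X_3] = -0.7333 / (0.7528 · 2.8048) = -0.7333 / 2.1113 = -0.3473
  r[X_3,X_3] = 1 (diagonal).

R is symmetric with unit diagonal. Assembling:

R = [[1, 0.5314, -0.4635],
 [0.5314, 1, -0.3473],
 [-0.4635, -0.3473, 1]]
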